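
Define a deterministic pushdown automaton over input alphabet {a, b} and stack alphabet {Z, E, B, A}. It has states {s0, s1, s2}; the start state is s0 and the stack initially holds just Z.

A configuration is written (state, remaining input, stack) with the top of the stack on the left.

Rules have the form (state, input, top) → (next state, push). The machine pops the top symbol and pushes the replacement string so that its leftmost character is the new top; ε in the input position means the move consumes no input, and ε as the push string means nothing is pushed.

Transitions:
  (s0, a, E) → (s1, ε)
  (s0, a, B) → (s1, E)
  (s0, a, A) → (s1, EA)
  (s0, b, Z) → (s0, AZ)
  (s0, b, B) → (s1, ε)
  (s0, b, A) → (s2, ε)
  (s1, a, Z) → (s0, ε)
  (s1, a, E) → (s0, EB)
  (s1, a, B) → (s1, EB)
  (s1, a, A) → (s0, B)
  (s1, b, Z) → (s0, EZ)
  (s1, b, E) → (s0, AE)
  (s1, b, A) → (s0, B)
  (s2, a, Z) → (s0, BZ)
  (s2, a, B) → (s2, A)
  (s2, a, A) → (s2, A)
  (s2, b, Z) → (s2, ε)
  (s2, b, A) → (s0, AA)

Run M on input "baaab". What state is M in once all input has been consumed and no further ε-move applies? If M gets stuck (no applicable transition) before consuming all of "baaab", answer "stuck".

stuck

(s0, baaab, Z)
  read b, top Z: go to s0, push AZ → (s0, aaab, AZ)
  read a, top A: go to s1, push EA → (s1, aab, EAZ)
  read a, top E: go to s0, push EB → (s0, ab, EBAZ)
  read a, top E: go to s1, push ε → (s1, b, BAZ)
No transition for (s1, b, top B); M blocks with input b remaining.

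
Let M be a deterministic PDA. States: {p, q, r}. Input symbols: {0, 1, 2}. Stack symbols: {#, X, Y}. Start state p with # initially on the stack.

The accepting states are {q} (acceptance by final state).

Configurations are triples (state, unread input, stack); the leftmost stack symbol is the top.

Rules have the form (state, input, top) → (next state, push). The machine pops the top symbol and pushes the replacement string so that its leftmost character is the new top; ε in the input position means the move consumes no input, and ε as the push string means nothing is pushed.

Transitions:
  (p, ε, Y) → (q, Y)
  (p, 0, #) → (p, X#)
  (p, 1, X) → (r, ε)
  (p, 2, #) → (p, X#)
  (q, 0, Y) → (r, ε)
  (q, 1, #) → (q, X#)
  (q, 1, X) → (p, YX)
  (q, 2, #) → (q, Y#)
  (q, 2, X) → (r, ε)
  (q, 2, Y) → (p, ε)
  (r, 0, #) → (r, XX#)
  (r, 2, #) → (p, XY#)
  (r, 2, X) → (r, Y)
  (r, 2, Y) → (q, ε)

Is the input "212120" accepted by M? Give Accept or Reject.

(p, 212120, #) ⊢ (p, 12120, X#) ⊢ (r, 2120, #) ⊢ (p, 120, XY#) ⊢ (r, 20, Y#) ⊢ (q, 0, #)
No transition applies at (q, 0, #); input not fully consumed.

Reject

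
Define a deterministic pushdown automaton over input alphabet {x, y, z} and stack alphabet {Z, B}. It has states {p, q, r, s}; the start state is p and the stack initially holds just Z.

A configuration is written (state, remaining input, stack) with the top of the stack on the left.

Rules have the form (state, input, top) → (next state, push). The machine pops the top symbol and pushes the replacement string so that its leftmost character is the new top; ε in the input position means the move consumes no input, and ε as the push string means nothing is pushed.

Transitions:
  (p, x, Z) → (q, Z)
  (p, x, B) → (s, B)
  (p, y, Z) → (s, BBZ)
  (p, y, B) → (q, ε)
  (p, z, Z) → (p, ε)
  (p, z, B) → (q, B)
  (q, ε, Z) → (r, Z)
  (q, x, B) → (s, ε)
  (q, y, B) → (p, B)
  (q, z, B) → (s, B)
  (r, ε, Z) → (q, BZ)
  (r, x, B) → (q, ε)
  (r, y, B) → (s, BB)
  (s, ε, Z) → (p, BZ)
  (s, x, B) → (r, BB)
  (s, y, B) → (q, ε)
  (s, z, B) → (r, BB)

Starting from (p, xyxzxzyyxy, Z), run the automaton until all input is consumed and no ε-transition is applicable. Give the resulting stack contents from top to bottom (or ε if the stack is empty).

(p, xyxzxzyyxy, Z)
  read x, top Z: go to q, push Z → (q, yxzxzyyxy, Z)
  ε-move, top Z: go to r, push Z → (r, yxzxzyyxy, Z)
  ε-move, top Z: go to q, push BZ → (q, yxzxzyyxy, BZ)
  read y, top B: go to p, push B → (p, xzxzyyxy, BZ)
  read x, top B: go to s, push B → (s, zxzyyxy, BZ)
  read z, top B: go to r, push BB → (r, xzyyxy, BBZ)
  read x, top B: go to q, push ε → (q, zyyxy, BZ)
  read z, top B: go to s, push B → (s, yyxy, BZ)
  read y, top B: go to q, push ε → (q, yxy, Z)
  ε-move, top Z: go to r, push Z → (r, yxy, Z)
  ε-move, top Z: go to q, push BZ → (q, yxy, BZ)
  read y, top B: go to p, push B → (p, xy, BZ)
  read x, top B: go to s, push B → (s, y, BZ)
  read y, top B: go to q, push ε → (q, ε, Z)
  ε-move, top Z: go to r, push Z → (r, ε, Z)
  ε-move, top Z: go to q, push BZ → (q, ε, BZ)
All input consumed in state q with stack BZ.

BZ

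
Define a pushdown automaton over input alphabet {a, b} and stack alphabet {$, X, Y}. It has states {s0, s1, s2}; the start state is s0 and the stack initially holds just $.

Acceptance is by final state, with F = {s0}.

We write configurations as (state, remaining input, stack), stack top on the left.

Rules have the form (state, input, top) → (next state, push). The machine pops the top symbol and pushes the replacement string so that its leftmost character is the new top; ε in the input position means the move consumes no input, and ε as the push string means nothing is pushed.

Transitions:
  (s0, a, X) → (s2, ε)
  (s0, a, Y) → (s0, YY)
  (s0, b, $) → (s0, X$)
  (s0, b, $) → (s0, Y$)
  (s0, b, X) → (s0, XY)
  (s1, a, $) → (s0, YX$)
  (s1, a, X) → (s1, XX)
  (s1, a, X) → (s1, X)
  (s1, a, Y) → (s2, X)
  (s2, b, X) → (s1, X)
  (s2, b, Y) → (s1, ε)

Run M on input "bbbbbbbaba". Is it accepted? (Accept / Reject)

Reject

No computation consumes all input and reaches a final state.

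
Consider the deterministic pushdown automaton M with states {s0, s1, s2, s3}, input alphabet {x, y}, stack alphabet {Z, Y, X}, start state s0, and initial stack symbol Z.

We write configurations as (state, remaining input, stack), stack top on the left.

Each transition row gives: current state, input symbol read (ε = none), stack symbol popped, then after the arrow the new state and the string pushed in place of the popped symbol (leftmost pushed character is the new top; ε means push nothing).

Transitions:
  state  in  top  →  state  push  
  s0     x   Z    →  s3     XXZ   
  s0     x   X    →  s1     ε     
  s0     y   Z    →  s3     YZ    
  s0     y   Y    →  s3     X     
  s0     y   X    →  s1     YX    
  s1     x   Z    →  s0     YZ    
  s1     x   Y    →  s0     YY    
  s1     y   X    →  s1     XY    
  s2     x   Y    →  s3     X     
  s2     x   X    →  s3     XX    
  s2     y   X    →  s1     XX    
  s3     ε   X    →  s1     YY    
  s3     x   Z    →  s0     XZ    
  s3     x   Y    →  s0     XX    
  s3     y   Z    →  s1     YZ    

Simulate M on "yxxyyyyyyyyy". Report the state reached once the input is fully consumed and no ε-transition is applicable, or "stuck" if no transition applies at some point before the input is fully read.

(s0, yxxyyyyyyyyy, Z)
  read y, top Z: go to s3, push YZ → (s3, xxyyyyyyyyy, YZ)
  read x, top Y: go to s0, push XX → (s0, xyyyyyyyyy, XXZ)
  read x, top X: go to s1, push ε → (s1, yyyyyyyyy, XZ)
  read y, top X: go to s1, push XY → (s1, yyyyyyyy, XYZ)
  read y, top X: go to s1, push XY → (s1, yyyyyyy, XYYZ)
  read y, top X: go to s1, push XY → (s1, yyyyyy, XYYYZ)
  read y, top X: go to s1, push XY → (s1, yyyyy, XYYYYZ)
  read y, top X: go to s1, push XY → (s1, yyyy, XYYYYYZ)
  read y, top X: go to s1, push XY → (s1, yyy, XYYYYYYZ)
  read y, top X: go to s1, push XY → (s1, yy, XYYYYYYYZ)
  read y, top X: go to s1, push XY → (s1, y, XYYYYYYYYZ)
  read y, top X: go to s1, push XY → (s1, ε, XYYYYYYYYYZ)
All input consumed; M is in state s1.

s1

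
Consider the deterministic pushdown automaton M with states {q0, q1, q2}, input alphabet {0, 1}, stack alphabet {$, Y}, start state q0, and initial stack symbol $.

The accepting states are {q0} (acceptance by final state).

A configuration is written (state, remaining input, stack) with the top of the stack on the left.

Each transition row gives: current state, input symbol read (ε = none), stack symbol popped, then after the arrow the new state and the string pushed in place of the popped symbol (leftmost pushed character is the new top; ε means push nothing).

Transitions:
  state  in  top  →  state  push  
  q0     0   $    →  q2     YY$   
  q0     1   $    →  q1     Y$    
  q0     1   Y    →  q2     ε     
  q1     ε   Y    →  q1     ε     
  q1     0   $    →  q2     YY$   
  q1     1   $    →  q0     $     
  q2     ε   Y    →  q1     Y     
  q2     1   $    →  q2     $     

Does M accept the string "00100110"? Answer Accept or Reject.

(q0, 00100110, $)
  read 0, top $: go to q2, push YY$ → (q2, 0100110, YY$)
  ε-move, top Y: go to q1, push Y → (q1, 0100110, YY$)
  ε-move, top Y: go to q1, push ε → (q1, 0100110, Y$)
  ε-move, top Y: go to q1, push ε → (q1, 0100110, $)
  read 0, top $: go to q2, push YY$ → (q2, 100110, YY$)
  ε-move, top Y: go to q1, push Y → (q1, 100110, YY$)
  ε-move, top Y: go to q1, push ε → (q1, 100110, Y$)
  ε-move, top Y: go to q1, push ε → (q1, 100110, $)
  read 1, top $: go to q0, push $ → (q0, 00110, $)
  read 0, top $: go to q2, push YY$ → (q2, 0110, YY$)
  ε-move, top Y: go to q1, push Y → (q1, 0110, YY$)
  ε-move, top Y: go to q1, push ε → (q1, 0110, Y$)
  ε-move, top Y: go to q1, push ε → (q1, 0110, $)
  read 0, top $: go to q2, push YY$ → (q2, 110, YY$)
  ε-move, top Y: go to q1, push Y → (q1, 110, YY$)
  ε-move, top Y: go to q1, push ε → (q1, 110, Y$)
  ε-move, top Y: go to q1, push ε → (q1, 110, $)
  read 1, top $: go to q0, push $ → (q0, 10, $)
  read 1, top $: go to q1, push Y$ → (q1, 0, Y$)
  ε-move, top Y: go to q1, push ε → (q1, 0, $)
  read 0, top $: go to q2, push YY$ → (q2, ε, YY$)
  ε-move, top Y: go to q1, push Y → (q1, ε, YY$)
  ε-move, top Y: go to q1, push ε → (q1, ε, Y$)
  ε-move, top Y: go to q1, push ε → (q1, ε, $)
All input consumed; state q1 ∉ F and no further ε-move applies.

Reject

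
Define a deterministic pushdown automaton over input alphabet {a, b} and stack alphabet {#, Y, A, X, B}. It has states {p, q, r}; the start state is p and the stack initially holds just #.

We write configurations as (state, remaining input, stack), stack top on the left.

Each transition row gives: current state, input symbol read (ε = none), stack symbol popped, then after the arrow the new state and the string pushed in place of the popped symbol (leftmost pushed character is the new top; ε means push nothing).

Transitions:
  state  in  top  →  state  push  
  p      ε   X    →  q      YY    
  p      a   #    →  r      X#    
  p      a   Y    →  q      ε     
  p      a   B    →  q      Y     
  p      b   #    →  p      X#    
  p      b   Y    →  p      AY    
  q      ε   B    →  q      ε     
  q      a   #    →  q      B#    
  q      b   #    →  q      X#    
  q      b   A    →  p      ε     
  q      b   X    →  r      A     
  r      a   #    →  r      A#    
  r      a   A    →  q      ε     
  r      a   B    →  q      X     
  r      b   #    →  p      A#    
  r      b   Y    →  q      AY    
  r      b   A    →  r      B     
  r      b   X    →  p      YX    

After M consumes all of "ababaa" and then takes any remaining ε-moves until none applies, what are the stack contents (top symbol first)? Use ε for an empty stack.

#

(p, ababaa, #)
  read a, top #: go to r, push X# → (r, babaa, X#)
  read b, top X: go to p, push YX → (p, abaa, YX#)
  read a, top Y: go to q, push ε → (q, baa, X#)
  read b, top X: go to r, push A → (r, aa, A#)
  read a, top A: go to q, push ε → (q, a, #)
  read a, top #: go to q, push B# → (q, ε, B#)
  ε-move, top B: go to q, push ε → (q, ε, #)
All input consumed in state q with stack #.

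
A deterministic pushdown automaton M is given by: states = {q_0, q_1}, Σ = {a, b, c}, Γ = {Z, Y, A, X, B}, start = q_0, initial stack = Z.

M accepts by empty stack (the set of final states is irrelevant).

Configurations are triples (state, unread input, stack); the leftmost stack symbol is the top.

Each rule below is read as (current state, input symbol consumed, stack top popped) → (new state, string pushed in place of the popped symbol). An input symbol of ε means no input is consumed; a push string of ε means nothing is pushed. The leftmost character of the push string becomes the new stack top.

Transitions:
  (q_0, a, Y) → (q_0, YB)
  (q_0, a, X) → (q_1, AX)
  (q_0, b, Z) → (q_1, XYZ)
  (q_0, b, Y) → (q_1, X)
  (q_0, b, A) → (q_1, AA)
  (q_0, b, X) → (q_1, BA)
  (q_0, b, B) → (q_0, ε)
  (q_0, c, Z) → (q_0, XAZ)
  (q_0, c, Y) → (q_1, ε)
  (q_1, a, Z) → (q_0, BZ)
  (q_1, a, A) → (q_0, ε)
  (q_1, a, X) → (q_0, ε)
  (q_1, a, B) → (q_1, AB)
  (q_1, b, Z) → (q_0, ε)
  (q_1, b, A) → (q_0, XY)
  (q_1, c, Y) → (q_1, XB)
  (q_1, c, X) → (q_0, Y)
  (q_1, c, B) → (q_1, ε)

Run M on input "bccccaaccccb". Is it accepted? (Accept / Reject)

Accept

(q_0, bccccaaccccb, Z) ⊢ (q_1, ccccaaccccb, XYZ) ⊢ (q_0, cccaaccccb, YYZ) ⊢ (q_1, ccaaccccb, YZ) ⊢ (q_1, caaccccb, XBZ) ⊢ (q_0, aaccccb, YBZ) ⊢ (q_0, accccb, YBBZ) ⊢ (q_0, ccccb, YBBBZ) ⊢ (q_1, cccb, BBBZ) ⊢ (q_1, ccb, BBZ) ⊢ (q_1, cb, BZ) ⊢ (q_1, b, Z) ⊢ (q_0, ε, ε)
All input consumed and the stack is empty.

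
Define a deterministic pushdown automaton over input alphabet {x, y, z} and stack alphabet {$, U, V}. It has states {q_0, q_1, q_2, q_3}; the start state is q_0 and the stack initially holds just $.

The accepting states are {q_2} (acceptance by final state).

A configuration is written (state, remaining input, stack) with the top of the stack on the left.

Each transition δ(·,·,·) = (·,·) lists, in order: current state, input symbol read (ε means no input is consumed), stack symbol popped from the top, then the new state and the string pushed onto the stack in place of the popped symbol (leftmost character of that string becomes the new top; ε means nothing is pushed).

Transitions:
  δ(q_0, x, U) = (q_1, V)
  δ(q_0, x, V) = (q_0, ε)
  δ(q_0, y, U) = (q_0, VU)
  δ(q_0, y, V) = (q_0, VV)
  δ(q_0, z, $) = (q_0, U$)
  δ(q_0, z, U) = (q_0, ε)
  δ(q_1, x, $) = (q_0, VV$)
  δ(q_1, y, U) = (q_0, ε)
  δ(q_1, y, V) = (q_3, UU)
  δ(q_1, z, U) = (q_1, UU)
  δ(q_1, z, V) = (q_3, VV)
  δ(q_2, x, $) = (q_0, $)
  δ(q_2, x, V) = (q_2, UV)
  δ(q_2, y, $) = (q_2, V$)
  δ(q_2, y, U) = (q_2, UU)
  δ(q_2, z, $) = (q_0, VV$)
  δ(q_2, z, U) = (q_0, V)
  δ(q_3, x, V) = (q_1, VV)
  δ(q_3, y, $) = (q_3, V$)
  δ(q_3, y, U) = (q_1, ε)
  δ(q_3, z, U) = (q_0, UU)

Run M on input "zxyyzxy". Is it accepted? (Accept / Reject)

(q_0, zxyyzxy, $) ⊢ (q_0, xyyzxy, U$) ⊢ (q_1, yyzxy, V$) ⊢ (q_3, yzxy, UU$) ⊢ (q_1, zxy, U$) ⊢ (q_1, xy, UU$)
No transition applies at (q_1, xy, UU$); input not fully consumed.

Reject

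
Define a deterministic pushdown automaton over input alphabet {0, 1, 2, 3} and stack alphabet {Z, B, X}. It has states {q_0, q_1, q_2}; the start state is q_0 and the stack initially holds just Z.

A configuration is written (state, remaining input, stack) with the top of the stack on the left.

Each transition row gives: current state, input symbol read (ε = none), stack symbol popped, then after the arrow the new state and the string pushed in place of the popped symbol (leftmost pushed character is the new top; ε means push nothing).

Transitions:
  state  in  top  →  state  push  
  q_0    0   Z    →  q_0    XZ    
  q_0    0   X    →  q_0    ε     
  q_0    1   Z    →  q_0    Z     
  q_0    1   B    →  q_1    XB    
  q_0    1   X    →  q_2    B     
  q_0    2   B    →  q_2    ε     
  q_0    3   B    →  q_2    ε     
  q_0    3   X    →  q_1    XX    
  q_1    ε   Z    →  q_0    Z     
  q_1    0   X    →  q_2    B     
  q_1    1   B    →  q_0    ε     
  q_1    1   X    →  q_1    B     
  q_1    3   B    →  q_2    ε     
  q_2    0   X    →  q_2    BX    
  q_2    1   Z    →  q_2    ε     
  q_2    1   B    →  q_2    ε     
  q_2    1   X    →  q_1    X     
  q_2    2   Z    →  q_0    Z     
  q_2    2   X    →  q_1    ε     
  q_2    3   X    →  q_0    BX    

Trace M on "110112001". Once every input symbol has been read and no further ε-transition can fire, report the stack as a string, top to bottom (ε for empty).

(q_0, 110112001, Z)
  read 1, top Z: go to q_0, push Z → (q_0, 10112001, Z)
  read 1, top Z: go to q_0, push Z → (q_0, 0112001, Z)
  read 0, top Z: go to q_0, push XZ → (q_0, 112001, XZ)
  read 1, top X: go to q_2, push B → (q_2, 12001, BZ)
  read 1, top B: go to q_2, push ε → (q_2, 2001, Z)
  read 2, top Z: go to q_0, push Z → (q_0, 001, Z)
  read 0, top Z: go to q_0, push XZ → (q_0, 01, XZ)
  read 0, top X: go to q_0, push ε → (q_0, 1, Z)
  read 1, top Z: go to q_0, push Z → (q_0, ε, Z)
All input consumed in state q_0 with stack Z.

Z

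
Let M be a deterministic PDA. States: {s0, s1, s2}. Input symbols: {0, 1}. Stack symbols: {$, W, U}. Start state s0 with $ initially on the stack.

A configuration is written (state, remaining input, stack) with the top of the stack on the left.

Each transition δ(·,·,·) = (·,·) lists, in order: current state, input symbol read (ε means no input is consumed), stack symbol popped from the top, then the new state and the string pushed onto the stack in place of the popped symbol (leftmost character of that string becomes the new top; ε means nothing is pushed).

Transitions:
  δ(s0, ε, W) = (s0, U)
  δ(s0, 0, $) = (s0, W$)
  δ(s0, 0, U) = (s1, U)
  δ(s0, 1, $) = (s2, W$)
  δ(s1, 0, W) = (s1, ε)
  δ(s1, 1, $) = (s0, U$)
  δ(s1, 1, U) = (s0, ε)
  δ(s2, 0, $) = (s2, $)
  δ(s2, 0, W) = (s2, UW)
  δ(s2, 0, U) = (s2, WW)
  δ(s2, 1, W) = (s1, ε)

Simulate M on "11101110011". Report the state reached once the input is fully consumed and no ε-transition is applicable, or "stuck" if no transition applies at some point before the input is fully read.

(s0, 11101110011, $) ⊢ (s2, 1101110011, W$) ⊢ (s1, 101110011, $) ⊢ (s0, 01110011, U$) ⊢ (s1, 1110011, U$) ⊢ (s0, 110011, $) ⊢ (s2, 10011, W$) ⊢ (s1, 0011, $)
No transition for (s1, 0, top $); M blocks with input 0011 remaining.

stuck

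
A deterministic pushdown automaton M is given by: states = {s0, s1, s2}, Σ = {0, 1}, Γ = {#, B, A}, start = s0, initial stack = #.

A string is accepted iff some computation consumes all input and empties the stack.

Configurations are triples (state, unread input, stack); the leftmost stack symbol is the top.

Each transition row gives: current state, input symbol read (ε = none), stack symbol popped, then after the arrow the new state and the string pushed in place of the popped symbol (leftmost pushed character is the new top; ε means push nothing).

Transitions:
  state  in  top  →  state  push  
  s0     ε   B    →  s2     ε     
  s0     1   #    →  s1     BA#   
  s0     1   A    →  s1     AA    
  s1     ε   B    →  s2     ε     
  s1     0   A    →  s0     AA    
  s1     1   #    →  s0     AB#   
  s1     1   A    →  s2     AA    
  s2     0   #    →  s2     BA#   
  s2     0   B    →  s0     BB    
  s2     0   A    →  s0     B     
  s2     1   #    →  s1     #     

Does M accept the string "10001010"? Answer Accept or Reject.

Reject

(s0, 10001010, #)
  read 1, top #: go to s1, push BA# → (s1, 0001010, BA#)
  ε-move, top B: go to s2, push ε → (s2, 0001010, A#)
  read 0, top A: go to s0, push B → (s0, 001010, B#)
  ε-move, top B: go to s2, push ε → (s2, 001010, #)
  read 0, top #: go to s2, push BA# → (s2, 01010, BA#)
  read 0, top B: go to s0, push BB → (s0, 1010, BBA#)
  ε-move, top B: go to s2, push ε → (s2, 1010, BA#)
No transition applies at (s2, 1010, BA#); input not fully consumed.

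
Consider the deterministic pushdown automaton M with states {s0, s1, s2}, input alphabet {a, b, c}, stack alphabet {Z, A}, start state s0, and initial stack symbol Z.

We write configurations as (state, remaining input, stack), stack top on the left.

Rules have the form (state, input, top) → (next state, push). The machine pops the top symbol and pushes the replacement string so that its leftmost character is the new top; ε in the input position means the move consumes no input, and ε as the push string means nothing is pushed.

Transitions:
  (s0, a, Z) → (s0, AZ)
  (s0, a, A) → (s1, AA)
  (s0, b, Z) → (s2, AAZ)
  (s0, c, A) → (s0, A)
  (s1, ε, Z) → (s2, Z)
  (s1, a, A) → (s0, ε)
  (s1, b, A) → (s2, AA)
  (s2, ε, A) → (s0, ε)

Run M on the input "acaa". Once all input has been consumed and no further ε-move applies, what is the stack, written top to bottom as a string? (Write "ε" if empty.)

(s0, acaa, Z)
  read a, top Z: go to s0, push AZ → (s0, caa, AZ)
  read c, top A: go to s0, push A → (s0, aa, AZ)
  read a, top A: go to s1, push AA → (s1, a, AAZ)
  read a, top A: go to s0, push ε → (s0, ε, AZ)
All input consumed in state s0 with stack AZ.

AZ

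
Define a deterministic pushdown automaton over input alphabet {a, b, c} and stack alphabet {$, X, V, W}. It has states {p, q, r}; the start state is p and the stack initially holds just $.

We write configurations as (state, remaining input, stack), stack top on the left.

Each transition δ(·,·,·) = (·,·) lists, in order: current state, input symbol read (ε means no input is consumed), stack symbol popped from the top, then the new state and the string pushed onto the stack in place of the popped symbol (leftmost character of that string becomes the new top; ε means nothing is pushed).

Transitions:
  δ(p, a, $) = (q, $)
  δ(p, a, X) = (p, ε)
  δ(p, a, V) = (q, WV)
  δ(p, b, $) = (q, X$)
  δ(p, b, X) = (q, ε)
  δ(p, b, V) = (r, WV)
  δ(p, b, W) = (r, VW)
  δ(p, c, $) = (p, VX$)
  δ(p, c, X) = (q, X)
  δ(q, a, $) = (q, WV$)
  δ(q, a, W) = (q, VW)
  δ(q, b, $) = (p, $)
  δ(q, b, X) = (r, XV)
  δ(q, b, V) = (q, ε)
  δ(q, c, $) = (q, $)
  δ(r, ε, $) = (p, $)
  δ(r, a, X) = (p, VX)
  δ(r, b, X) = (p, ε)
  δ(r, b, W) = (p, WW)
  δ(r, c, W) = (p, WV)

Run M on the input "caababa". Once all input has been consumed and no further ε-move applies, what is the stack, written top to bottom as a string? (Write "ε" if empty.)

(p, caababa, $)
  read c, top $: go to p, push VX$ → (p, aababa, VX$)
  read a, top V: go to q, push WV → (q, ababa, WVX$)
  read a, top W: go to q, push VW → (q, baba, VWVX$)
  read b, top V: go to q, push ε → (q, aba, WVX$)
  read a, top W: go to q, push VW → (q, ba, VWVX$)
  read b, top V: go to q, push ε → (q, a, WVX$)
  read a, top W: go to q, push VW → (q, ε, VWVX$)
All input consumed in state q with stack VWVX$.

VWVX$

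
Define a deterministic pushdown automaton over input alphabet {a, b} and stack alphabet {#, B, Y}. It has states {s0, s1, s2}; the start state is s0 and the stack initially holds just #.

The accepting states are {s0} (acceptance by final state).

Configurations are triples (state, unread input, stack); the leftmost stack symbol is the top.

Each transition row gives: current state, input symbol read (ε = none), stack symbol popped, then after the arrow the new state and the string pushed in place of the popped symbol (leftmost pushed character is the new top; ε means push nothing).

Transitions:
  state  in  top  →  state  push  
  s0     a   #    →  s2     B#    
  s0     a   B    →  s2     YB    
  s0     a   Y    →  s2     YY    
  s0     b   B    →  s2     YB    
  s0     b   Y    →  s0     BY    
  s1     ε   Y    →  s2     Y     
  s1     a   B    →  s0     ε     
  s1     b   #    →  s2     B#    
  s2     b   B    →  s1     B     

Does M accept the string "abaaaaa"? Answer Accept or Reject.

Reject

(s0, abaaaaa, #)
  read a, top #: go to s2, push B# → (s2, baaaaa, B#)
  read b, top B: go to s1, push B → (s1, aaaaa, B#)
  read a, top B: go to s0, push ε → (s0, aaaa, #)
  read a, top #: go to s2, push B# → (s2, aaa, B#)
No transition applies at (s2, aaa, B#); input not fully consumed.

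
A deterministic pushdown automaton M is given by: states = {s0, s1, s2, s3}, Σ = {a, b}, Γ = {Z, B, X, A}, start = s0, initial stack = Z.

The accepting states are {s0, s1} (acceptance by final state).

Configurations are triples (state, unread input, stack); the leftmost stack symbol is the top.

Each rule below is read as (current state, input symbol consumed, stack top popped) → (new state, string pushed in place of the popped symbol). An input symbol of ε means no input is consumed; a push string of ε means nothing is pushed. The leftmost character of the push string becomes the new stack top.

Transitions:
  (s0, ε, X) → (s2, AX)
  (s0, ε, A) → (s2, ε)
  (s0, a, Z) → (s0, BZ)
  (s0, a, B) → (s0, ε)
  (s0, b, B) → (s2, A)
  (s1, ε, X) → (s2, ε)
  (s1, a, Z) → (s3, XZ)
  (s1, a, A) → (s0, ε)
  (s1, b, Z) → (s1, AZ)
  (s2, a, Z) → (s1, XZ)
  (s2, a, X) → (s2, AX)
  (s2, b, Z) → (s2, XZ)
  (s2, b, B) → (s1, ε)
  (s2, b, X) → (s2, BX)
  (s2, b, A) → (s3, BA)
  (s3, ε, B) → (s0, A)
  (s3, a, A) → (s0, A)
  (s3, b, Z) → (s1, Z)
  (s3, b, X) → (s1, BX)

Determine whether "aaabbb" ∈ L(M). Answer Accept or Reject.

Accept

(s0, aaabbb, Z)
  read a, top Z: go to s0, push BZ → (s0, aabbb, BZ)
  read a, top B: go to s0, push ε → (s0, abbb, Z)
  read a, top Z: go to s0, push BZ → (s0, bbb, BZ)
  read b, top B: go to s2, push A → (s2, bb, AZ)
  read b, top A: go to s3, push BA → (s3, b, BAZ)
  ε-move, top B: go to s0, push A → (s0, b, AAZ)
  ε-move, top A: go to s2, push ε → (s2, b, AZ)
  read b, top A: go to s3, push BA → (s3, ε, BAZ)
  ε-move, top B: go to s0, push A → (s0, ε, AAZ)
All input consumed; state s0 ∈ F.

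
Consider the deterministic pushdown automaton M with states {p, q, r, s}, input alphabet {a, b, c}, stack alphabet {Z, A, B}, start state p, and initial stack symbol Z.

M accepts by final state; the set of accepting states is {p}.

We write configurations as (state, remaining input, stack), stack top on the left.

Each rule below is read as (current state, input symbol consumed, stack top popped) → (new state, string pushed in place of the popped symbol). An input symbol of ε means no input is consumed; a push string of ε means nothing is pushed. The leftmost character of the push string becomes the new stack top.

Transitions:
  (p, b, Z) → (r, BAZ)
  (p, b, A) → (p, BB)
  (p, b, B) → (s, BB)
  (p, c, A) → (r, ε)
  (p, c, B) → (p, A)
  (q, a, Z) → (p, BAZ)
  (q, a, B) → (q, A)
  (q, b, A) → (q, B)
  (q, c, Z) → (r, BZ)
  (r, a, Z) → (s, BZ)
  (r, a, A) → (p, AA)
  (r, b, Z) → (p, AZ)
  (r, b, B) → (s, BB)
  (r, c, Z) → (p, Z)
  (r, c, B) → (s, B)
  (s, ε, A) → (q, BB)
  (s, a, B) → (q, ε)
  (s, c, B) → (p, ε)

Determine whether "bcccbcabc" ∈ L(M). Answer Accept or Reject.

Reject

(p, bcccbcabc, Z) ⊢ (r, cccbcabc, BAZ) ⊢ (s, ccbcabc, BAZ) ⊢ (p, cbcabc, AZ) ⊢ (r, bcabc, Z) ⊢ (p, cabc, AZ) ⊢ (r, abc, Z) ⊢ (s, bc, BZ)
No transition applies at (s, bc, BZ); input not fully consumed.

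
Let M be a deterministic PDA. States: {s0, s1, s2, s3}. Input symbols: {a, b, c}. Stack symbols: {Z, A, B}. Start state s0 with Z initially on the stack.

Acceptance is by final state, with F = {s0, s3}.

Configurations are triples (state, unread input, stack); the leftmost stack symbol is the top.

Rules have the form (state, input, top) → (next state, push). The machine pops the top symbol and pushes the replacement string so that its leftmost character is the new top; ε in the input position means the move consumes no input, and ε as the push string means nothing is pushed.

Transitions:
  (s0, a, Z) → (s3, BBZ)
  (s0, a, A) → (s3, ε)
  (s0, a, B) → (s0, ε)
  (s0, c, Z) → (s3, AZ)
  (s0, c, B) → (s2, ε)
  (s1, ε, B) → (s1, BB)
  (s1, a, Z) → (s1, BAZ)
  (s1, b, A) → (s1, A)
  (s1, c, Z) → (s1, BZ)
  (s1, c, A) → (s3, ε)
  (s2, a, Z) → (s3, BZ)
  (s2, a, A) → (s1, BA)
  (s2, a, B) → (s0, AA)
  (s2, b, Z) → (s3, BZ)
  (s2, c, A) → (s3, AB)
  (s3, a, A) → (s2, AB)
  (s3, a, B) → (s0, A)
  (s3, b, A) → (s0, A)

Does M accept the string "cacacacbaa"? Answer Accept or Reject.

(s0, cacacacbaa, Z)
  read c, top Z: go to s3, push AZ → (s3, acacacbaa, AZ)
  read a, top A: go to s2, push AB → (s2, cacacbaa, ABZ)
  read c, top A: go to s3, push AB → (s3, acacbaa, ABBZ)
  read a, top A: go to s2, push AB → (s2, cacbaa, ABBBZ)
  read c, top A: go to s3, push AB → (s3, acbaa, ABBBBZ)
  read a, top A: go to s2, push AB → (s2, cbaa, ABBBBBZ)
  read c, top A: go to s3, push AB → (s3, baa, ABBBBBBZ)
  read b, top A: go to s0, push A → (s0, aa, ABBBBBBZ)
  read a, top A: go to s3, push ε → (s3, a, BBBBBBZ)
  read a, top B: go to s0, push A → (s0, ε, ABBBBBZ)
All input consumed; state s0 ∈ F.

Accept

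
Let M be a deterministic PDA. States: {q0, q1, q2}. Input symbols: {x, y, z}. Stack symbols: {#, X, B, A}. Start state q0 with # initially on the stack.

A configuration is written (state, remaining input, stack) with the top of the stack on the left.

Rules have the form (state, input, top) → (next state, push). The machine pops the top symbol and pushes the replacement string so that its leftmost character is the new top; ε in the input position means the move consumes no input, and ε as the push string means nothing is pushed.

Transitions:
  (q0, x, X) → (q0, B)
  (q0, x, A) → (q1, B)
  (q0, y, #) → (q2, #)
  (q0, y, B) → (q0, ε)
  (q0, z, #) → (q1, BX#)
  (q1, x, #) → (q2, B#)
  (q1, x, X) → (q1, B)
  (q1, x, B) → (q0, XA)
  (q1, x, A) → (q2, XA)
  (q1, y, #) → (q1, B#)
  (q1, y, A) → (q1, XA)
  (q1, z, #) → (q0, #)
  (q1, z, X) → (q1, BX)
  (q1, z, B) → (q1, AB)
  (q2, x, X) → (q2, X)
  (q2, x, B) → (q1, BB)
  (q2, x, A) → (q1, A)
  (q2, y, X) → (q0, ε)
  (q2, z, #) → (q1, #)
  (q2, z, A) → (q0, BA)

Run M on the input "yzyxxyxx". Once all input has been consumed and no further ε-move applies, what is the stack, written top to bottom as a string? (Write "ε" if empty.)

(q0, yzyxxyxx, #)
  read y, top #: go to q2, push # → (q2, zyxxyxx, #)
  read z, top #: go to q1, push # → (q1, yxxyxx, #)
  read y, top #: go to q1, push B# → (q1, xxyxx, B#)
  read x, top B: go to q0, push XA → (q0, xyxx, XA#)
  read x, top X: go to q0, push B → (q0, yxx, BA#)
  read y, top B: go to q0, push ε → (q0, xx, A#)
  read x, top A: go to q1, push B → (q1, x, B#)
  read x, top B: go to q0, push XA → (q0, ε, XA#)
All input consumed in state q0 with stack XA#.

XA#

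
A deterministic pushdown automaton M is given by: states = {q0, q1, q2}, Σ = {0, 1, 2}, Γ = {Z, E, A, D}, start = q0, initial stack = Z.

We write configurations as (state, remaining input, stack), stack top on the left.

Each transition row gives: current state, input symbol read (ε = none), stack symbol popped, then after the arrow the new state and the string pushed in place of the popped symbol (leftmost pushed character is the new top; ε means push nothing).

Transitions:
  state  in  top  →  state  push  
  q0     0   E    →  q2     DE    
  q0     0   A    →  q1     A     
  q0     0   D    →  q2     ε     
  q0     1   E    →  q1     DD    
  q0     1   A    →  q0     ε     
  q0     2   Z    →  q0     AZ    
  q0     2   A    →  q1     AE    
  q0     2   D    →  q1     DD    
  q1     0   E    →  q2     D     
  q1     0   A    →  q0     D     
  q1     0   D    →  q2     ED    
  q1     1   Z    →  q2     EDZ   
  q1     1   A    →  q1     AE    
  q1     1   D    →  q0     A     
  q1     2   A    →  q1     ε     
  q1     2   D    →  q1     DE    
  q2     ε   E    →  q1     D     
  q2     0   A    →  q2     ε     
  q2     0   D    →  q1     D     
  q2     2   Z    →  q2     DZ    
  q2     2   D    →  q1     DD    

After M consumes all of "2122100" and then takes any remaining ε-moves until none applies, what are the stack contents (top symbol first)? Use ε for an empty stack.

DEZ

(q0, 2122100, Z) ⊢ (q0, 122100, AZ) ⊢ (q0, 22100, Z) ⊢ (q0, 2100, AZ) ⊢ (q1, 100, AEZ) ⊢ (q1, 00, AEEZ) ⊢ (q0, 0, DEEZ) ⊢ (q2, ε, EEZ) ⊢ (q1, ε, DEZ)
All input consumed in state q1 with stack DEZ.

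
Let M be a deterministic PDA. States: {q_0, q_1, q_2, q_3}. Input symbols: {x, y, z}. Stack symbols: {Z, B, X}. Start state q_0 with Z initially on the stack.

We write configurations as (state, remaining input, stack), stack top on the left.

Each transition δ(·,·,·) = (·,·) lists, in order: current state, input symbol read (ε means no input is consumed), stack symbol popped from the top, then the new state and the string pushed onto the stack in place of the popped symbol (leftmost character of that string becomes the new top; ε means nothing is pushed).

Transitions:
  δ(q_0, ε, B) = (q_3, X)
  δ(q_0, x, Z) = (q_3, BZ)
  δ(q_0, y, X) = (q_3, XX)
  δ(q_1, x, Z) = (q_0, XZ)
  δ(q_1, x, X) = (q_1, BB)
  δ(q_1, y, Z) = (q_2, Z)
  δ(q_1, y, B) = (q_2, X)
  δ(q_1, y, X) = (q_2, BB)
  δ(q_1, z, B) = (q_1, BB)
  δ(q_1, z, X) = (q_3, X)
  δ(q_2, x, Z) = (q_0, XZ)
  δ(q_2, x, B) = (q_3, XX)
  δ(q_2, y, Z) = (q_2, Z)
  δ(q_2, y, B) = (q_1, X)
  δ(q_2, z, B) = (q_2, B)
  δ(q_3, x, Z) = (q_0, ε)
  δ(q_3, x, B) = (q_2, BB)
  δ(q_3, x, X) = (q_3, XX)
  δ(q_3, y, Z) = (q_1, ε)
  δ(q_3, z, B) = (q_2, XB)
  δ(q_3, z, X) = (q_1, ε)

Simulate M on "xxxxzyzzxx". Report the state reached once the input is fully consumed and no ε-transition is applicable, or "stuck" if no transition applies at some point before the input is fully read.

q_3

(q_0, xxxxzyzzxx, Z)
  read x, top Z: go to q_3, push BZ → (q_3, xxxzyzzxx, BZ)
  read x, top B: go to q_2, push BB → (q_2, xxzyzzxx, BBZ)
  read x, top B: go to q_3, push XX → (q_3, xzyzzxx, XXBZ)
  read x, top X: go to q_3, push XX → (q_3, zyzzxx, XXXBZ)
  read z, top X: go to q_1, push ε → (q_1, yzzxx, XXBZ)
  read y, top X: go to q_2, push BB → (q_2, zzxx, BBXBZ)
  read z, top B: go to q_2, push B → (q_2, zxx, BBXBZ)
  read z, top B: go to q_2, push B → (q_2, xx, BBXBZ)
  read x, top B: go to q_3, push XX → (q_3, x, XXBXBZ)
  read x, top X: go to q_3, push XX → (q_3, ε, XXXBXBZ)
All input consumed; M is in state q_3.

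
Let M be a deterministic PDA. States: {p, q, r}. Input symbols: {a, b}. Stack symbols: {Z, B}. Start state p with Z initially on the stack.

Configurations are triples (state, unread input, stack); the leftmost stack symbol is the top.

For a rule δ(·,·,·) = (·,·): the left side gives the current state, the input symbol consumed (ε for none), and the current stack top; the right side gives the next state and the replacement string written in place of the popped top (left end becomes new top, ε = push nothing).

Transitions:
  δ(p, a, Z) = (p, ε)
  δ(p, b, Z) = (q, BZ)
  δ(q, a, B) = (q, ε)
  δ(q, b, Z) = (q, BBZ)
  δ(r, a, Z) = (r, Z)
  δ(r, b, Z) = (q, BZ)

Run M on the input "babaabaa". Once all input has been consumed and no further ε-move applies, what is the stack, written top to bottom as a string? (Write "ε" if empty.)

(p, babaabaa, Z)
  read b, top Z: go to q, push BZ → (q, abaabaa, BZ)
  read a, top B: go to q, push ε → (q, baabaa, Z)
  read b, top Z: go to q, push BBZ → (q, aabaa, BBZ)
  read a, top B: go to q, push ε → (q, abaa, BZ)
  read a, top B: go to q, push ε → (q, baa, Z)
  read b, top Z: go to q, push BBZ → (q, aa, BBZ)
  read a, top B: go to q, push ε → (q, a, BZ)
  read a, top B: go to q, push ε → (q, ε, Z)
All input consumed in state q with stack Z.

Z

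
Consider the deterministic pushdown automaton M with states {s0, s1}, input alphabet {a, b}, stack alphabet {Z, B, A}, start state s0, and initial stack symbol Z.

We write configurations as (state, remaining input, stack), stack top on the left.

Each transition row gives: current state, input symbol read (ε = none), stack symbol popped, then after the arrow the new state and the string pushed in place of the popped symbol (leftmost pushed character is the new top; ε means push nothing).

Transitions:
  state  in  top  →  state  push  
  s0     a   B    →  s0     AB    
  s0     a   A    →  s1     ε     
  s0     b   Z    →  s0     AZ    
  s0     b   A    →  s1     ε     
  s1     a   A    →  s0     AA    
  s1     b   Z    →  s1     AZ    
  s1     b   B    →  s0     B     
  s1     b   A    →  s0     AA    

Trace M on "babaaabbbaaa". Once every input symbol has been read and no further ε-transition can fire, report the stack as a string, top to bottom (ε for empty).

AAZ

(s0, babaaabbbaaa, Z)
  read b, top Z: go to s0, push AZ → (s0, abaaabbbaaa, AZ)
  read a, top A: go to s1, push ε → (s1, baaabbbaaa, Z)
  read b, top Z: go to s1, push AZ → (s1, aaabbbaaa, AZ)
  read a, top A: go to s0, push AA → (s0, aabbbaaa, AAZ)
  read a, top A: go to s1, push ε → (s1, abbbaaa, AZ)
  read a, top A: go to s0, push AA → (s0, bbbaaa, AAZ)
  read b, top A: go to s1, push ε → (s1, bbaaa, AZ)
  read b, top A: go to s0, push AA → (s0, baaa, AAZ)
  read b, top A: go to s1, push ε → (s1, aaa, AZ)
  read a, top A: go to s0, push AA → (s0, aa, AAZ)
  read a, top A: go to s1, push ε → (s1, a, AZ)
  read a, top A: go to s0, push AA → (s0, ε, AAZ)
All input consumed in state s0 with stack AAZ.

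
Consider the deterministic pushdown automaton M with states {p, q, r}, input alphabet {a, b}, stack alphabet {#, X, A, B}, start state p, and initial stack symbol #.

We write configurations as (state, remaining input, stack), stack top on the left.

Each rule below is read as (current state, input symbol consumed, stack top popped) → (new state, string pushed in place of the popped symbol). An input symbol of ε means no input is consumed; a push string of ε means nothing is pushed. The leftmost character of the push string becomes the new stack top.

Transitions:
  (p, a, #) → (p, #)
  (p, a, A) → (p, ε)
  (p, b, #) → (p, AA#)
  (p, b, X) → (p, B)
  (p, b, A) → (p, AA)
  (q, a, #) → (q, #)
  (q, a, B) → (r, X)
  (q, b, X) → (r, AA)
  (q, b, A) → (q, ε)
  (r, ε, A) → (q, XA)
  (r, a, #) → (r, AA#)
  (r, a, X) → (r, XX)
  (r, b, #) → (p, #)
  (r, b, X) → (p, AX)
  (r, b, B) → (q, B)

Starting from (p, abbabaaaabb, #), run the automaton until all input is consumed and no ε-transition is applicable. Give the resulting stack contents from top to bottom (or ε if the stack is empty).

(p, abbabaaaabb, #)
  read a, top #: go to p, push # → (p, bbabaaaabb, #)
  read b, top #: go to p, push AA# → (p, babaaaabb, AA#)
  read b, top A: go to p, push AA → (p, abaaaabb, AAA#)
  read a, top A: go to p, push ε → (p, baaaabb, AA#)
  read b, top A: go to p, push AA → (p, aaaabb, AAA#)
  read a, top A: go to p, push ε → (p, aaabb, AA#)
  read a, top A: go to p, push ε → (p, aabb, A#)
  read a, top A: go to p, push ε → (p, abb, #)
  read a, top #: go to p, push # → (p, bb, #)
  read b, top #: go to p, push AA# → (p, b, AA#)
  read b, top A: go to p, push AA → (p, ε, AAA#)
All input consumed in state p with stack AAA#.

AAA#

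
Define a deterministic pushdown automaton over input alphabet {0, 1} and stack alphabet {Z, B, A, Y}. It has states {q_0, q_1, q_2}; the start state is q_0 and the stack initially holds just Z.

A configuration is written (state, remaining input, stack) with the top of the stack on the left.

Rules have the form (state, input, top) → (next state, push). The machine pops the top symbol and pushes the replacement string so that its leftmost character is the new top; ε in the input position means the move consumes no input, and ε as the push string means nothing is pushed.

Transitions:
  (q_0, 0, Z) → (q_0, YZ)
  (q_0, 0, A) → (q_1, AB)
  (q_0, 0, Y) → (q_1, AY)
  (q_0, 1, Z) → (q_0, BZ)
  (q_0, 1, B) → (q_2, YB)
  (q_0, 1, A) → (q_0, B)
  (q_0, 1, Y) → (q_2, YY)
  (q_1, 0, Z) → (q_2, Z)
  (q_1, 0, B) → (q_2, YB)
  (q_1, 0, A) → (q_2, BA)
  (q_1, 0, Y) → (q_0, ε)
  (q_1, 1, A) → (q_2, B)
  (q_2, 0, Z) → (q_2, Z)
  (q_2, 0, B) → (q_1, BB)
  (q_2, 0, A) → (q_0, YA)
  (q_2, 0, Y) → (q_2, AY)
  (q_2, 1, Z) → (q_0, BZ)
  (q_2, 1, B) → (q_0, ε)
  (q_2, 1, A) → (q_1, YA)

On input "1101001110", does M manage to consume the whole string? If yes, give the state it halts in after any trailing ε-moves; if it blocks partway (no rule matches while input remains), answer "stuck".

(q_0, 1101001110, Z) ⊢ (q_0, 101001110, BZ) ⊢ (q_2, 01001110, YBZ) ⊢ (q_2, 1001110, AYBZ) ⊢ (q_1, 001110, YAYBZ) ⊢ (q_0, 01110, AYBZ) ⊢ (q_1, 1110, ABYBZ) ⊢ (q_2, 110, BBYBZ) ⊢ (q_0, 10, BYBZ) ⊢ (q_2, 0, YBYBZ) ⊢ (q_2, ε, AYBYBZ)
All input consumed; M is in state q_2.

q_2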